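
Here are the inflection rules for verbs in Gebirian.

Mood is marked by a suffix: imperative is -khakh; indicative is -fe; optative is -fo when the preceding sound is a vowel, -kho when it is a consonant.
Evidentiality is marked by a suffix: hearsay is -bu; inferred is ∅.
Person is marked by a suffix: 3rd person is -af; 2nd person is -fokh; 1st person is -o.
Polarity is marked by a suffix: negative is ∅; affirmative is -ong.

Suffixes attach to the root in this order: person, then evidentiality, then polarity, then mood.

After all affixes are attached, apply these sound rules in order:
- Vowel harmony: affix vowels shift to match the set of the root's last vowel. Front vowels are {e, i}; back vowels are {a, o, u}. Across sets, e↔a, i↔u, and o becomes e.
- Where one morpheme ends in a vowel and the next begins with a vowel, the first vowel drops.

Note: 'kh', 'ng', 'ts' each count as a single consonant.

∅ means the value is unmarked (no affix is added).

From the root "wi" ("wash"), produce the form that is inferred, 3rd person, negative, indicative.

weffe

Attach person 3rd person -af → wiaf.
evidentiality = inferred: zero marking, form stays wiaf.
polarity = negative: zero marking, form stays wiaf.
Attach mood indicative -fe → wiaffe.
Apply vowel harmony: wiaffe → wieffe.
Apply vowel deletion: wieffe → weffe.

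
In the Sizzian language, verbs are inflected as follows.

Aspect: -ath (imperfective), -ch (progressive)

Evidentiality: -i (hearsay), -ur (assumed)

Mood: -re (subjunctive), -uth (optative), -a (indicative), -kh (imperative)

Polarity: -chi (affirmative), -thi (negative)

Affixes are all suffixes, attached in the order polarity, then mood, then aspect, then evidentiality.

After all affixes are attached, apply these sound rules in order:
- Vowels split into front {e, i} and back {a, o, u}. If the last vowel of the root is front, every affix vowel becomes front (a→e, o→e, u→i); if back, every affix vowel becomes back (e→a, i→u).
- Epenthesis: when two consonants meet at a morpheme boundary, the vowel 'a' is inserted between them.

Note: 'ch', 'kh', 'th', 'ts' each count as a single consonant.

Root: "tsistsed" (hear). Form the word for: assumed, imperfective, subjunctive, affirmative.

Attach polarity affirmative -chi → tsistsedchi.
Attach mood subjunctive -re → tsistsedchire.
Attach aspect imperfective -ath → tsistsedchireath.
Attach evidentiality assumed -ur → tsistsedchireathur.
Apply vowel harmony: tsistsedchireathur → tsistsedchireethir.
Apply epenthesis: tsistsedchireethir → tsistsedachireethir.

tsistsedachireethir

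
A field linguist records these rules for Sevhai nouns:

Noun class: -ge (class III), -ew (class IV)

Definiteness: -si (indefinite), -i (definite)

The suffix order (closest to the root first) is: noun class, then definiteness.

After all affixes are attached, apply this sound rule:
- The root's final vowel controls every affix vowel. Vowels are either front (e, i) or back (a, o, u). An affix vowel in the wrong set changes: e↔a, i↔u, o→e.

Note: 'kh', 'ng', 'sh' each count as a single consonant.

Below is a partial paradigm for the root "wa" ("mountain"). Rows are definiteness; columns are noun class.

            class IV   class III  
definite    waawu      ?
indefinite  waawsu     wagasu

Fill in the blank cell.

wagau

Attach noun class class III -ge → wage.
Attach definiteness definite -i → wagei.
Apply vowel harmony: wagei → wagau.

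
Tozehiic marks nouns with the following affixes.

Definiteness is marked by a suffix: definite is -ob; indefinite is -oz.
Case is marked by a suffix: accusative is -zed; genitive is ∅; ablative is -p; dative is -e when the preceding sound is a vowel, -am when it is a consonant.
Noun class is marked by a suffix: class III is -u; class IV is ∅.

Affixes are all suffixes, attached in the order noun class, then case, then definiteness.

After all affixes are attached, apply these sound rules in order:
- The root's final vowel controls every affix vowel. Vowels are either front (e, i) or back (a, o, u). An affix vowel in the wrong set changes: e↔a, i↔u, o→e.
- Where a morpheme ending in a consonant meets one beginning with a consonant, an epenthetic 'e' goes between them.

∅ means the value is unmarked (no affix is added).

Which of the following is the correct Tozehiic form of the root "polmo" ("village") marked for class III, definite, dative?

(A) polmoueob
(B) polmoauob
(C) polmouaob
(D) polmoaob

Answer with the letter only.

C

Attach noun class class III -u → polmou.
Attach case dative -e (after vowel 'u') → polmoue.
Attach definiteness definite -ob → polmoueob.
Apply vowel harmony: polmoueob → polmouaob.
Epenthesis: no change.
So the correct form is polmouaob, option (C).
(D) polmoaob is wrong: it uses class IV instead of class III for noun class.
(B) polmoauob is wrong: it has the affixes in the wrong order.
(A) polmoueob is wrong: it fails to apply the sound rule(s).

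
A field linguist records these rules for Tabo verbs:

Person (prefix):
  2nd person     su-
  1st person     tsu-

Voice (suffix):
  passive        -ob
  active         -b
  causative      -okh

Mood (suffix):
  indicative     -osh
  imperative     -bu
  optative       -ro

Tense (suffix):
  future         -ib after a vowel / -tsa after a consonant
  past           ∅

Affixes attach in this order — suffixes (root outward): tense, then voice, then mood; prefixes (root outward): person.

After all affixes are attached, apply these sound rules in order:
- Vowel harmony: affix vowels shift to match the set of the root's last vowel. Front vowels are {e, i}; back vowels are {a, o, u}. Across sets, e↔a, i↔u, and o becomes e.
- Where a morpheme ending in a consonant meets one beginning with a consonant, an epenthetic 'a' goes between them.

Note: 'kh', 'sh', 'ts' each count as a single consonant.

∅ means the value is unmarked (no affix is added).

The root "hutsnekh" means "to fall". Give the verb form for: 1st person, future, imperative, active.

tsihutsnekhatsebabi

Attach tense future -tsa (after consonant 'kh') → hutsnekhtsa.
Attach person 1st person tsu- → tsuhutsnekhtsa.
Attach voice active -b → tsuhutsnekhtsab.
Attach mood imperative -bu → tsuhutsnekhtsabbu.
Apply vowel harmony: tsuhutsnekhtsabbu → tsihutsnekhtsebbi.
Apply epenthesis: tsihutsnekhtsebbi → tsihutsnekhatsebabi.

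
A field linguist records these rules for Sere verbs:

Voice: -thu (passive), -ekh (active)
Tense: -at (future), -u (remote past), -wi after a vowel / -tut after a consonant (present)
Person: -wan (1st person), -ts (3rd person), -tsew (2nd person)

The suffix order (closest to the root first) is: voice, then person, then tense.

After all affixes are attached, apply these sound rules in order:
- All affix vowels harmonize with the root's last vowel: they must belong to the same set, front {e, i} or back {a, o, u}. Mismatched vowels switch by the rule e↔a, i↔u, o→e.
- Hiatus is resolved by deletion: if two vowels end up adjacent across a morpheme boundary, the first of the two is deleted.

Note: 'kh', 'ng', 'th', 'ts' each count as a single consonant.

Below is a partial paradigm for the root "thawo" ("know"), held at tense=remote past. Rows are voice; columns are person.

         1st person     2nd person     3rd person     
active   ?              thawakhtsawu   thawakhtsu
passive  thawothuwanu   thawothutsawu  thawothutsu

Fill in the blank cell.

Attach voice active -ekh → thawoekh.
Attach person 1st person -wan → thawoekhwan.
Attach tense remote past -u → thawoekhwanu.
Apply vowel harmony: thawoekhwanu → thawoakhwanu.
Apply vowel deletion: thawoakhwanu → thawakhwanu.

thawakhwanu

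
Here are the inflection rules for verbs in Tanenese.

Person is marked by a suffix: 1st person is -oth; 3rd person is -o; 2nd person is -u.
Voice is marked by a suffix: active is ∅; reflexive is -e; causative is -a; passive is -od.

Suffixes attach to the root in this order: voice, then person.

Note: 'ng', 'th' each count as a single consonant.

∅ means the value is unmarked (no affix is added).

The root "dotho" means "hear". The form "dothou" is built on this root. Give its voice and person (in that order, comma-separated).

Segment: dotho-u.
voice: ∅ → active.
person: -u → 2nd person.

active, 2nd person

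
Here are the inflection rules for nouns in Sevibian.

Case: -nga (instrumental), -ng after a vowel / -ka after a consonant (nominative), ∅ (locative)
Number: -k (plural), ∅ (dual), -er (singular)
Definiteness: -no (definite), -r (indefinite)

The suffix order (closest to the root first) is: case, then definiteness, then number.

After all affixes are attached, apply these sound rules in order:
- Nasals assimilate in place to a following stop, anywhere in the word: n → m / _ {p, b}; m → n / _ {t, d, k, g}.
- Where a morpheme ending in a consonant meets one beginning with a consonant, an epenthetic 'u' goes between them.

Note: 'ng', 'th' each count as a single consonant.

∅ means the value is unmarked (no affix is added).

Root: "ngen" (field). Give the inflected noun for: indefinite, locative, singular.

ngenurer

case = locative: zero marking, form stays ngen.
Attach definiteness indefinite -r → ngenr.
Attach number singular -er → ngenrer.
Nasal assimilation: no change.
Apply epenthesis: ngenrer → ngenurer.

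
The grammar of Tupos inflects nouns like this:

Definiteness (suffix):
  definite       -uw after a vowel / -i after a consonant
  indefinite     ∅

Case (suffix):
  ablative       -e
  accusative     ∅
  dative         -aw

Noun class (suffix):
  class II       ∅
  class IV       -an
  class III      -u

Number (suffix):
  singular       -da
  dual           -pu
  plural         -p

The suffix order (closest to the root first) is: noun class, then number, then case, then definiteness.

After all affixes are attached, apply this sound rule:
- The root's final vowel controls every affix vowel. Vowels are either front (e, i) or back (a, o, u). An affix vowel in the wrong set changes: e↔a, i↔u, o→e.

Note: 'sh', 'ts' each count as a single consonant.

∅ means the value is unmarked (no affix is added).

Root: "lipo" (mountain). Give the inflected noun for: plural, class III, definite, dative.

lipoupawu

Attach noun class class III -u → lipou.
Attach number plural -p → lipoup.
Attach case dative -aw → lipoupaw.
Attach definiteness definite -i (after consonant 'w') → lipoupawi.
Apply vowel harmony: lipoupawi → lipoupawu.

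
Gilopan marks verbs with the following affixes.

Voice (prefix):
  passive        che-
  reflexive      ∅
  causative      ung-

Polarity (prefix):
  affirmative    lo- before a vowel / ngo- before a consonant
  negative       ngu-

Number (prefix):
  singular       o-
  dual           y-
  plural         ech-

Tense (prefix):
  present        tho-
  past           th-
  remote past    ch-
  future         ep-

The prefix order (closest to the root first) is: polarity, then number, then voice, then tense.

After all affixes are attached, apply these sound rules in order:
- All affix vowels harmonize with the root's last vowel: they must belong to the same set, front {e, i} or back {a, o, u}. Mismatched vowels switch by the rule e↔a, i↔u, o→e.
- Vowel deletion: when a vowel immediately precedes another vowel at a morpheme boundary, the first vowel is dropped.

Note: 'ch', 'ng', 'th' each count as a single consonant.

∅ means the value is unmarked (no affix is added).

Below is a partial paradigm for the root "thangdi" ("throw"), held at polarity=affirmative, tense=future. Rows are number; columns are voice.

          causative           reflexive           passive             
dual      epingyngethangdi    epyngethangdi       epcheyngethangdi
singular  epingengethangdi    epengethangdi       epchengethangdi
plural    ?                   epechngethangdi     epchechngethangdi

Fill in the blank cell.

epingechngethangdi

Attach polarity affirmative ngo- (before consonant 'th') → ngothangdi.
Attach number plural ech- → echngothangdi.
Attach voice causative ung- → ungechngothangdi.
Attach tense future ep- → epungechngothangdi.
Apply vowel harmony: epungechngothangdi → epingechngethangdi.
Vowel deletion: no change.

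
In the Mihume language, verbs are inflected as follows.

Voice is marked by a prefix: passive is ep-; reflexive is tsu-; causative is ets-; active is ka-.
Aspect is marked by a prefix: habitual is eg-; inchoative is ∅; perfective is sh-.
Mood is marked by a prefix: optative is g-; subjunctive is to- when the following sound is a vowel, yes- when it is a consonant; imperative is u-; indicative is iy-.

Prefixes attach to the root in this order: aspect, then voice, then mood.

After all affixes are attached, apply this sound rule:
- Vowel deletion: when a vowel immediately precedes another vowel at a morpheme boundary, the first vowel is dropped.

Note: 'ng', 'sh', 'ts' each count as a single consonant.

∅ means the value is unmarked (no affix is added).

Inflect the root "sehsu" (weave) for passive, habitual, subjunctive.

tepegsehsu

Attach aspect habitual eg- → egsehsu.
Attach voice passive ep- → epegsehsu.
Attach mood subjunctive to- (before vowel 'e') → toepegsehsu.
Apply vowel deletion: toepegsehsu → tepegsehsu.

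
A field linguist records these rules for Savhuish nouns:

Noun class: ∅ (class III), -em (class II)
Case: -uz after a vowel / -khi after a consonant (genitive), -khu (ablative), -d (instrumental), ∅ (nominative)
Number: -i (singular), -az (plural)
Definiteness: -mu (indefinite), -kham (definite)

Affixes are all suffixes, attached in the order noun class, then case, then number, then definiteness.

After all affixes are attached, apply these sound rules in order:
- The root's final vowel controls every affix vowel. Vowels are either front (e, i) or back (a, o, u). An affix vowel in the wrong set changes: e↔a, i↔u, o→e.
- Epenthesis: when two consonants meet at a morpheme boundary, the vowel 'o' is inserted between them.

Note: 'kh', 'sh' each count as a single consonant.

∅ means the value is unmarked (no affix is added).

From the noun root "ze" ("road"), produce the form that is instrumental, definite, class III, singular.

zedikhem

noun class = class III: zero marking, form stays ze.
Attach case instrumental -d → zed.
Attach number singular -i → zedi.
Attach definiteness definite -kham → zedikham.
Apply vowel harmony: zedikham → zedikhem.
Epenthesis: no change.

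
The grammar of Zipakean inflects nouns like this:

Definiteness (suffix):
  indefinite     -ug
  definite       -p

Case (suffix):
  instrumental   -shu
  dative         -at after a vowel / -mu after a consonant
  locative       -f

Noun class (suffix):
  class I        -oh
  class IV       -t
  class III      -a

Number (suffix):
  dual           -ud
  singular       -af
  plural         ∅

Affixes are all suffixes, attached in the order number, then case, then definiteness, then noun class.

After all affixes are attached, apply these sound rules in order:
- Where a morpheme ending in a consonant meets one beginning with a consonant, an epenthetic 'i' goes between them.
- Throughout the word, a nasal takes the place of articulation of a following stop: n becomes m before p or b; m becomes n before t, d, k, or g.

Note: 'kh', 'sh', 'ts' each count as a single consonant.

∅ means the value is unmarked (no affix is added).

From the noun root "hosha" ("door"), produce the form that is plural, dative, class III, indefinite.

number = plural: zero marking, form stays hosha.
Attach case dative -at (after vowel 'a') → hoshaat.
Attach definiteness indefinite -ug → hoshaatug.
Attach noun class class III -a → hoshaatuga.
Epenthesis: no change.
Nasal assimilation: no change.

hoshaatuga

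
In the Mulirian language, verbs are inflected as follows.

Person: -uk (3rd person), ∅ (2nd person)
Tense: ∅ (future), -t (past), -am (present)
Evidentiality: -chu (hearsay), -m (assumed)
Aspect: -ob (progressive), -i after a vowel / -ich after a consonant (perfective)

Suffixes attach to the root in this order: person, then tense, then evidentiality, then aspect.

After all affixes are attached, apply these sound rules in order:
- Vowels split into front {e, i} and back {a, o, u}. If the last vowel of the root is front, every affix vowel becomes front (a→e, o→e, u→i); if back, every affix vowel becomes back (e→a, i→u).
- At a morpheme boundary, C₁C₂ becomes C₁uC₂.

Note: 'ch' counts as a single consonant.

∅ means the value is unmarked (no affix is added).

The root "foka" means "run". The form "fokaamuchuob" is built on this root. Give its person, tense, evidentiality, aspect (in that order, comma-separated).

2nd person, present, hearsay, progressive

Segment: foka-am-chu-ob.
person: ∅ → 2nd person.
tense: -am → present.
evidentiality: -chu → hearsay.
aspect: -ob → progressive.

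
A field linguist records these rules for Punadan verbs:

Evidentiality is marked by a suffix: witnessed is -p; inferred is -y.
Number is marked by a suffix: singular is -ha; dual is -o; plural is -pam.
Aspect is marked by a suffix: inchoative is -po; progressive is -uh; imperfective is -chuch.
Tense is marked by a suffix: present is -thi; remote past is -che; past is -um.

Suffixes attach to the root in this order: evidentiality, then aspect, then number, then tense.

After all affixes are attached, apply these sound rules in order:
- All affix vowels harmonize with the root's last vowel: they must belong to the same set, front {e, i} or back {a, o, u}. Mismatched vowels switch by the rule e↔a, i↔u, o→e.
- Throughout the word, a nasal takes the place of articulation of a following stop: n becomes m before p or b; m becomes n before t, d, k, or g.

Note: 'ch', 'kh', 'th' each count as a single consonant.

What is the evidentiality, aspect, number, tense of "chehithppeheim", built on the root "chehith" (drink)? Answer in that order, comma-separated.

witnessed, inchoative, singular, past

Segment: chehith-p-po-ha-um.
evidentiality: -p → witnessed.
aspect: -po → inchoative.
number: -ha → singular.
tense: -um → past.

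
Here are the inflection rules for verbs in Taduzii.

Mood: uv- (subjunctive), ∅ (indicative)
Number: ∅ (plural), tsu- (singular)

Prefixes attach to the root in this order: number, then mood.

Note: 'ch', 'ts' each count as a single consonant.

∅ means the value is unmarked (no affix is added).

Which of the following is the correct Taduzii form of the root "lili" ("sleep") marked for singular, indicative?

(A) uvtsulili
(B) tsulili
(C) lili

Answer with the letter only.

B

Attach number singular tsu- → tsulili.
mood = indicative: zero marking, form stays tsulili.
So the correct form is tsulili, option (B).
(C) lili is wrong: it uses plural instead of singular for number.
(A) uvtsulili is wrong: it uses subjunctive instead of indicative for mood.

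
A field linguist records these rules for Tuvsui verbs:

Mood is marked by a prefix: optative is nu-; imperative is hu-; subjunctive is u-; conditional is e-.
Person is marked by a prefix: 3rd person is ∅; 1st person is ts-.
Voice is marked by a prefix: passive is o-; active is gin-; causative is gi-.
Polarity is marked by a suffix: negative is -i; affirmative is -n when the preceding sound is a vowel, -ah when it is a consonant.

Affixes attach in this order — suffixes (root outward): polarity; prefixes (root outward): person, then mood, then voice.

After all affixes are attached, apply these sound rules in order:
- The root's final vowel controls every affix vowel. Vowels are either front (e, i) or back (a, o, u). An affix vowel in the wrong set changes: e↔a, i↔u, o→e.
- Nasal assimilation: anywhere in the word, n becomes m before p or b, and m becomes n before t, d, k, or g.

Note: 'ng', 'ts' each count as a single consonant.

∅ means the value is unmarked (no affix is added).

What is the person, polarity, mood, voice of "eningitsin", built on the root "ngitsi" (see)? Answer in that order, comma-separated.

3rd person, affirmative, optative, passive

Segment: o-nu-ngitsi-n.
person: ∅ → 3rd person.
polarity: -n/ah → affirmative.
mood: nu- → optative.
voice: o- → passive.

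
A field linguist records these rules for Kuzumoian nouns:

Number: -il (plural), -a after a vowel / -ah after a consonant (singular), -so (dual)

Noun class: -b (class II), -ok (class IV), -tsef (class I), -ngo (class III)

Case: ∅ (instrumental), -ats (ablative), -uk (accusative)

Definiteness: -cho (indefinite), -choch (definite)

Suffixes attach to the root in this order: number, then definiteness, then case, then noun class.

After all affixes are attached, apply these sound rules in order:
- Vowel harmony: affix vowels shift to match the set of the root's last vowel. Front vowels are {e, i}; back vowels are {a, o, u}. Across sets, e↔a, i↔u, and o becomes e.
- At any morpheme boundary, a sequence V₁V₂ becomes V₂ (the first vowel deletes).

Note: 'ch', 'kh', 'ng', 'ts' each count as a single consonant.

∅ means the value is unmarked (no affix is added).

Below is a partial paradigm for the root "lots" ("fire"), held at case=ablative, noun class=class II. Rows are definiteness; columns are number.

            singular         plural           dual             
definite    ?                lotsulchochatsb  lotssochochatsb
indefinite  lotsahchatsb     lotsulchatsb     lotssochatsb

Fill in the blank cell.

lotsahchochatsb

Attach number singular -ah (after consonant 'ts') → lotsah.
Attach definiteness definite -choch → lotsahchoch.
Attach case ablative -ats → lotsahchochats.
Attach noun class class II -b → lotsahchochatsb.
Vowel harmony: no change.
Vowel deletion: no change.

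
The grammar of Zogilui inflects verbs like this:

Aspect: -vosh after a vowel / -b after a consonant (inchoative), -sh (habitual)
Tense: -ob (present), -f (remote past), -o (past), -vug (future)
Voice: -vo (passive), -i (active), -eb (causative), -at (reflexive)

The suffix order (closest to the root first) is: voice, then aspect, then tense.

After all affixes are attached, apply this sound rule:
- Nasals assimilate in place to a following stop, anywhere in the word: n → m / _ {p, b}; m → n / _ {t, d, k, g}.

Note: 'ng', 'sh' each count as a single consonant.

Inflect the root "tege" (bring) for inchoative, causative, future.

tegeebbvug

Attach voice causative -eb → tegeeb.
Attach aspect inchoative -b (after consonant 'b') → tegeebb.
Attach tense future -vug → tegeebbvug.
Nasal assimilation: no change.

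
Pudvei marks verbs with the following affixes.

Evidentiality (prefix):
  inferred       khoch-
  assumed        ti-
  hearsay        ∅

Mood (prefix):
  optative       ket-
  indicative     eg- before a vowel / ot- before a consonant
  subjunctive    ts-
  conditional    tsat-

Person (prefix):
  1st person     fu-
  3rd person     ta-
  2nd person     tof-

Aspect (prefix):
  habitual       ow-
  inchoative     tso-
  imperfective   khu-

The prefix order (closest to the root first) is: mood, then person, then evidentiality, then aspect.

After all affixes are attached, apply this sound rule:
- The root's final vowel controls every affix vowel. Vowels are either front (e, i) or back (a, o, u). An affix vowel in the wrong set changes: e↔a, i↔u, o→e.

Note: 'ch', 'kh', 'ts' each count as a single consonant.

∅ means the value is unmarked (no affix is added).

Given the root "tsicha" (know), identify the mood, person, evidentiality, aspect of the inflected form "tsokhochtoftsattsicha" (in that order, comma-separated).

conditional, 2nd person, inferred, inchoative

Segment: tso-khoch-tof-tsat-tsicha.
mood: tsat- → conditional.
person: tof- → 2nd person.
evidentiality: khoch- → inferred.
aspect: tso- → inchoative.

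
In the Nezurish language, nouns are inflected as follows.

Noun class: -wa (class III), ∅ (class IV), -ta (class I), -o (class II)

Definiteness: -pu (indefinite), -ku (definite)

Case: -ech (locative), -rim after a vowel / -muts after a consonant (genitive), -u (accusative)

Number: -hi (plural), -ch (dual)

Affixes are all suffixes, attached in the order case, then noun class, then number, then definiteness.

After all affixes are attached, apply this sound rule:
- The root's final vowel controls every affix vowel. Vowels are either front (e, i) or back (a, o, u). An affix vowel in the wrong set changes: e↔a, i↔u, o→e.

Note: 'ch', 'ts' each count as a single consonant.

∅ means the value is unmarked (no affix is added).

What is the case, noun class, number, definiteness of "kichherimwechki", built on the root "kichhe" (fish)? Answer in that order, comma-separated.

genitive, class III, dual, definite

Segment: kichhe-rim-wa-ch-ku.
case: -rim/muts → genitive.
noun class: -wa → class III.
number: -ch → dual.
definiteness: -ku → definite.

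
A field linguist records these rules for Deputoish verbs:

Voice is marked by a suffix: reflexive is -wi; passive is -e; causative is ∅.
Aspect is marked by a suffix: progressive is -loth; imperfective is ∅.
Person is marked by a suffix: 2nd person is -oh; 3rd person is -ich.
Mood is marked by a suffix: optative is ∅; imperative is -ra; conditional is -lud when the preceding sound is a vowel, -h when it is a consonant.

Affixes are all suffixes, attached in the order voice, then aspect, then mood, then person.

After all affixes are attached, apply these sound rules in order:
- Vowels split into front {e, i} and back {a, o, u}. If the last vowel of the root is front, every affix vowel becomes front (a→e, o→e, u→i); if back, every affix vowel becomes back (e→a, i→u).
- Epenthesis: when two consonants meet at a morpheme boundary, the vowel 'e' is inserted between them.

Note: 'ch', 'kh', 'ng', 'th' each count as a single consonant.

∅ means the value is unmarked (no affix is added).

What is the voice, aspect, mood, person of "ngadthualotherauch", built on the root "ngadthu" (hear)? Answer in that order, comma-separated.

Segment: ngadthu-e-loth-ra-ich.
voice: -e → passive.
aspect: -loth → progressive.
mood: -ra → imperative.
person: -ich → 3rd person.

passive, progressive, imperative, 3rd person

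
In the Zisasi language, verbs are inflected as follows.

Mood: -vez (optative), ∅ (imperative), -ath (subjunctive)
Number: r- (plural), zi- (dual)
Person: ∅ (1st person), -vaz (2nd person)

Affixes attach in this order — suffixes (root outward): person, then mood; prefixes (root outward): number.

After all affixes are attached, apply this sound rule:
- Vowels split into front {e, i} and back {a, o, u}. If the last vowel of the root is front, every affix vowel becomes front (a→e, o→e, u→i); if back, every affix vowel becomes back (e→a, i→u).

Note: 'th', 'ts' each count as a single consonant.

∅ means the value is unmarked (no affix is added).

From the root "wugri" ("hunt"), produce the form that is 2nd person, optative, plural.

Attach person 2nd person -vaz → wugrivaz.
Attach mood optative -vez → wugrivazvez.
Attach number plural r- → rwugrivazvez.
Apply vowel harmony: rwugrivazvez → rwugrivezvez.

rwugrivezvez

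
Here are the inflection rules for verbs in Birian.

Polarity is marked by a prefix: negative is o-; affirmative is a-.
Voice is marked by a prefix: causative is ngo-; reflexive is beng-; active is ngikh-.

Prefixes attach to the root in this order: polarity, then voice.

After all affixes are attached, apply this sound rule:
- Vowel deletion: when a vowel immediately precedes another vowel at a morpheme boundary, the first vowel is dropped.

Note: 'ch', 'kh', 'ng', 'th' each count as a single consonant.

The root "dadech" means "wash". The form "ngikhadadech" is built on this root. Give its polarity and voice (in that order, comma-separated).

affirmative, active

Segment: ngikh-a-dadech.
polarity: a- → affirmative.
voice: ngikh- → active.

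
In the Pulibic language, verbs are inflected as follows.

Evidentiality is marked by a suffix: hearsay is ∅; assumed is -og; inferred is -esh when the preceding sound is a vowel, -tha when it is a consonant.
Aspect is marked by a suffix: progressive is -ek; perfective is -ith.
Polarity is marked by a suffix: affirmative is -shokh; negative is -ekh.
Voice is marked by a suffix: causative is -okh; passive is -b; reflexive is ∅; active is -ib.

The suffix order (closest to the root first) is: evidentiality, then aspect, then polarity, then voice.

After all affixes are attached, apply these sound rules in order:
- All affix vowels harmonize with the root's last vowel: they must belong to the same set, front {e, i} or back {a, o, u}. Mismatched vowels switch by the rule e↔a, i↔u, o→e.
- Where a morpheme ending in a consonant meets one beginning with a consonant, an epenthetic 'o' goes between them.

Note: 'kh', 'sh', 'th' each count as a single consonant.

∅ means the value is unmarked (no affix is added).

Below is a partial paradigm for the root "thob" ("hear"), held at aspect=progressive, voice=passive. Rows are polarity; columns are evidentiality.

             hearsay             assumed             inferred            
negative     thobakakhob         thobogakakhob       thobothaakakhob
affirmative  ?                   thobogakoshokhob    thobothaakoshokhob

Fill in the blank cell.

evidentiality = hearsay: zero marking, form stays thob.
Attach aspect progressive -ek → thobek.
Attach polarity affirmative -shokh → thobekshokh.
Attach voice passive -b → thobekshokhb.
Apply vowel harmony: thobekshokhb → thobakshokhb.
Apply epenthesis: thobakshokhb → thobakoshokhob.

thobakoshokhob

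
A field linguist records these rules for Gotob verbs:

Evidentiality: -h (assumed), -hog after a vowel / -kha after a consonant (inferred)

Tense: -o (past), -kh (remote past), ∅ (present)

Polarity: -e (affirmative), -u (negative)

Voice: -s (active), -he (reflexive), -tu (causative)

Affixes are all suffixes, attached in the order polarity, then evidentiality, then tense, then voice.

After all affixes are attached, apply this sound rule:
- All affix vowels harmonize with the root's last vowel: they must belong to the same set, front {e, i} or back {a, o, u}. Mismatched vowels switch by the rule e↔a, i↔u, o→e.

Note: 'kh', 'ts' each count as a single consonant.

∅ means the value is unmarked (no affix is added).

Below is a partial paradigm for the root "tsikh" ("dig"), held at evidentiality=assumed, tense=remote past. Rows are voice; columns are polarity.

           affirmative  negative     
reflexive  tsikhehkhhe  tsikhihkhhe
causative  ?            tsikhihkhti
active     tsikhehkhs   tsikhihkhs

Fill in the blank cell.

tsikhehkhti

Attach polarity affirmative -e → tsikhe.
Attach evidentiality assumed -h → tsikheh.
Attach tense remote past -kh → tsikhehkh.
Attach voice causative -tu → tsikhehkhtu.
Apply vowel harmony: tsikhehkhtu → tsikhehkhti.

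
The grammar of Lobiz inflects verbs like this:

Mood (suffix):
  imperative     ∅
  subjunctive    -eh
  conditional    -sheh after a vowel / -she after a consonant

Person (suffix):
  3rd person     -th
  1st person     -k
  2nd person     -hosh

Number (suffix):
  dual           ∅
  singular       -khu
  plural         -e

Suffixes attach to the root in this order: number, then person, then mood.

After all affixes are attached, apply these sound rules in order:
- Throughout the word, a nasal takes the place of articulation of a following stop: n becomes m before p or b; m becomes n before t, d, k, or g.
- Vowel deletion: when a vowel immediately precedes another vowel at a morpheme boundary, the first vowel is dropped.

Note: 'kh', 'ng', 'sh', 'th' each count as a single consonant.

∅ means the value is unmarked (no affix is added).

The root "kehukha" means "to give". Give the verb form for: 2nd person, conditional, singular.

kehukhakhuhoshshe

Attach number singular -khu → kehukhakhu.
Attach person 2nd person -hosh → kehukhakhuhosh.
Attach mood conditional -she (after consonant 'sh') → kehukhakhuhoshshe.
Nasal assimilation: no change.
Vowel deletion: no change.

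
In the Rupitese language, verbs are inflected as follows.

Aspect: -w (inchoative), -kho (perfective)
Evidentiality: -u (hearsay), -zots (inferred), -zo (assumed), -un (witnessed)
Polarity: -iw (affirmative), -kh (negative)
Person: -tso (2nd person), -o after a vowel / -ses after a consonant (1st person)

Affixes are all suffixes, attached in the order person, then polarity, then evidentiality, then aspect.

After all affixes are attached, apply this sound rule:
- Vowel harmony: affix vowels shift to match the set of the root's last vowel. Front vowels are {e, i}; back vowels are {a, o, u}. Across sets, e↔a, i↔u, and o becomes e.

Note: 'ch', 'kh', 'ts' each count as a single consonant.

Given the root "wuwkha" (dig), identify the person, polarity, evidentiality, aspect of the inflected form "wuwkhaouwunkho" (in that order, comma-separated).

1st person, affirmative, witnessed, perfective

Segment: wuwkha-o-iw-un-kho.
person: -o/ses → 1st person.
polarity: -iw → affirmative.
evidentiality: -un → witnessed.
aspect: -kho → perfective.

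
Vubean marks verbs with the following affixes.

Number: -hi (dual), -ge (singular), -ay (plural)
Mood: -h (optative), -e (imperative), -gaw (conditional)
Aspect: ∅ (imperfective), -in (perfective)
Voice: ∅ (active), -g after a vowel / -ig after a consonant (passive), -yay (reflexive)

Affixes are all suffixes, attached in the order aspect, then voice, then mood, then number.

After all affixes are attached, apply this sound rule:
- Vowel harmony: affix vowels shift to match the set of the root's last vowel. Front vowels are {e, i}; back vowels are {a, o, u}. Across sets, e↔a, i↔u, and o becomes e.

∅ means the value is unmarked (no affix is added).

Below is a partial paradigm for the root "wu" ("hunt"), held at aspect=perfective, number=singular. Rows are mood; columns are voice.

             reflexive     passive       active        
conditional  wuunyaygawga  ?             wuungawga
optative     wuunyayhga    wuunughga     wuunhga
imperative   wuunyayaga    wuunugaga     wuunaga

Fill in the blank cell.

wuunuggawga

Attach aspect perfective -in → wuin.
Attach voice passive -ig (after consonant 'n') → wuinig.
Attach mood conditional -gaw → wuiniggaw.
Attach number singular -ge → wuiniggawge.
Apply vowel harmony: wuiniggawge → wuunuggawga.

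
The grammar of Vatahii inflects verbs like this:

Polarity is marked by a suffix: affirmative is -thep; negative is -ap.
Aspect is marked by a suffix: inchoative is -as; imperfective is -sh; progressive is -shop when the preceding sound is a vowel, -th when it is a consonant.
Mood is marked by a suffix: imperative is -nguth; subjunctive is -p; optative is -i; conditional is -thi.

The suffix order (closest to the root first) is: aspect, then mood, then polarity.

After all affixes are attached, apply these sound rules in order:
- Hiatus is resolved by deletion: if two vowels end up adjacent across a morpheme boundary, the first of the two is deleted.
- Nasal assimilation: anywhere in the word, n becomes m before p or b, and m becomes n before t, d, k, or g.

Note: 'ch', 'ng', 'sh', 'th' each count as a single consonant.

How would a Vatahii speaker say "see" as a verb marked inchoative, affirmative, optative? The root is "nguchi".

Attach aspect inchoative -as → nguchias.
Attach mood optative -i → nguchiasi.
Attach polarity affirmative -thep → nguchiasithep.
Apply vowel deletion: nguchiasithep → nguchasithep.
Nasal assimilation: no change.

nguchasithep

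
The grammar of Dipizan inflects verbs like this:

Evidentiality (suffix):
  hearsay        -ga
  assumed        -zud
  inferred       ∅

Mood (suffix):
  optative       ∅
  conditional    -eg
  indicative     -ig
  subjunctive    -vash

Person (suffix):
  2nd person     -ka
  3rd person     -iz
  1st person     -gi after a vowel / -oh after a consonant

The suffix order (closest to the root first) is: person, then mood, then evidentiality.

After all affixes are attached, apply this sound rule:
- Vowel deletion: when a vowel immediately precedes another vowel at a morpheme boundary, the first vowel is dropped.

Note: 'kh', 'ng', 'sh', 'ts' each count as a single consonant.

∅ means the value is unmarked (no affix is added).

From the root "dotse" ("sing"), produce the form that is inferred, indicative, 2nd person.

Attach person 2nd person -ka → dotseka.
Attach mood indicative -ig → dotsekaig.
evidentiality = inferred: zero marking, form stays dotsekaig.
Apply vowel deletion: dotsekaig → dotsekig.

dotsekig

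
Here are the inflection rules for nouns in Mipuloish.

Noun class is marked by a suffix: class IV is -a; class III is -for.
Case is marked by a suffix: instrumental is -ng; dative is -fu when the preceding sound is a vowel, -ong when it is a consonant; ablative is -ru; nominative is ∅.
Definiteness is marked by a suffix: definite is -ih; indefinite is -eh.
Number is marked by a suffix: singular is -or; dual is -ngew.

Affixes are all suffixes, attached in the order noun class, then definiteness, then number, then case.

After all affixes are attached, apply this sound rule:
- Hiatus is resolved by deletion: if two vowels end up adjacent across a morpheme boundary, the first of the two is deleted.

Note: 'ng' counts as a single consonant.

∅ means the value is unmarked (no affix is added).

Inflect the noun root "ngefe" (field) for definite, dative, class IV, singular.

ngefihorong

Attach noun class class IV -a → ngefea.
Attach definiteness definite -ih → ngefeaih.
Attach number singular -or → ngefeaihor.
Attach case dative -ong (after consonant 'r') → ngefeaihorong.
Apply vowel deletion: ngefeaihorong → ngefihorong.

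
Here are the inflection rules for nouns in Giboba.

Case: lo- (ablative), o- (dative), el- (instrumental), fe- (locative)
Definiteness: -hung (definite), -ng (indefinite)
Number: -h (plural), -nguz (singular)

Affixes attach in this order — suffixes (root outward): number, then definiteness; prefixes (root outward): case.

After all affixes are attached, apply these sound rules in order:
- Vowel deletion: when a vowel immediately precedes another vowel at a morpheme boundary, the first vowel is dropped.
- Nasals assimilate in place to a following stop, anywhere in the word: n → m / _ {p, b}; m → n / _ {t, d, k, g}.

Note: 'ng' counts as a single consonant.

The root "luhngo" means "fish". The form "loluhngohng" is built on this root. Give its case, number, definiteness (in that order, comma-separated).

ablative, plural, indefinite

Segment: lo-luhngo-h-ng.
case: lo- → ablative.
number: -h → plural.
definiteness: -ng → indefinite.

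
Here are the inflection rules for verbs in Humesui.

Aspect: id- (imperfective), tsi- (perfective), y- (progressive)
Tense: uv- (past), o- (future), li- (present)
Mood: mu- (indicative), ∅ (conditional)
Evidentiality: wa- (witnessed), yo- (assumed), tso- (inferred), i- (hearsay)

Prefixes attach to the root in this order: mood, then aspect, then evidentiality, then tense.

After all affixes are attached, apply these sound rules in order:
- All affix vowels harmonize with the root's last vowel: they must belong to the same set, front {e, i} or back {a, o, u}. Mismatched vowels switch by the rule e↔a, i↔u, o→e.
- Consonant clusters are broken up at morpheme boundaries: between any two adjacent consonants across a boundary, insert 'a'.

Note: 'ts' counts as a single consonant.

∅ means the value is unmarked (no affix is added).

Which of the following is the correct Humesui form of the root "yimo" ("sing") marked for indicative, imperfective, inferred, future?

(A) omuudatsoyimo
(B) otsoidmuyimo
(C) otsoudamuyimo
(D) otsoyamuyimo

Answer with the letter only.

Attach mood indicative mu- → muyimo.
Attach aspect imperfective id- → idmuyimo.
Attach evidentiality inferred tso- → tsoidmuyimo.
Attach tense future o- → otsoidmuyimo.
Apply vowel harmony: otsoidmuyimo → otsoudmuyimo.
Apply epenthesis: otsoudmuyimo → otsoudamuyimo.
So the correct form is otsoudamuyimo, option (C).
(A) omuudatsoyimo is wrong: it has the affixes in the wrong order.
(D) otsoyamuyimo is wrong: it uses progressive instead of imperfective for aspect.
(B) otsoidmuyimo is wrong: it fails to apply the sound rule(s).

C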